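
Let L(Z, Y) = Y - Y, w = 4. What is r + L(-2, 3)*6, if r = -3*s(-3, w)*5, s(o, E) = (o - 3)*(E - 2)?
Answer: 180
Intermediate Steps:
s(o, E) = (-3 + o)*(-2 + E)
L(Z, Y) = 0
r = 180 (r = -3*(6 - 3*4 - 2*(-3) + 4*(-3))*5 = -3*(6 - 12 + 6 - 12)*5 = -3*(-12)*5 = 36*5 = 180)
r + L(-2, 3)*6 = 180 + 0*6 = 180 + 0 = 180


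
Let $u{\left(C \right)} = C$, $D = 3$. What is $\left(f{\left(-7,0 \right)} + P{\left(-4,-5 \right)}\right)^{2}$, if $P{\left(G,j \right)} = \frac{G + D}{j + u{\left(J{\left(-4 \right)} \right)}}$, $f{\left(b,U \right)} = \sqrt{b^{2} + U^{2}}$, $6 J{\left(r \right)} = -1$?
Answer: $\frac{49729}{961} \approx 51.747$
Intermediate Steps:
$J{\left(r \right)} = - \frac{1}{6}$ ($J{\left(r \right)} = \frac{1}{6} \left(-1\right) = - \frac{1}{6}$)
$f{\left(b,U \right)} = \sqrt{U^{2} + b^{2}}$
$P{\left(G,j \right)} = \frac{3 + G}{- \frac{1}{6} + j}$ ($P{\left(G,j \right)} = \frac{G + 3}{j - \frac{1}{6}} = \frac{3 + G}{- \frac{1}{6} + j}$)
$\left(f{\left(-7,0 \right)} + P{\left(-4,-5 \right)}\right)^{2} = \left(\sqrt{0^{2} + \left(-7\right)^{2}} + \frac{6 \left(3 - 4\right)}{-1 + 6 \left(-5\right)}\right)^{2} = \left(\sqrt{0 + 49} + 6 \frac{1}{-1 - 30} \left(-1\right)\right)^{2} = \left(\sqrt{49} + 6 \frac{1}{-31} \left(-1\right)\right)^{2} = \left(7 + 6 \left(- \frac{1}{31}\right) \left(-1\right)\right)^{2} = \left(7 + \frac{6}{31}\right)^{2} = \left(\frac{223}{31}\right)^{2} = \frac{49729}{961}$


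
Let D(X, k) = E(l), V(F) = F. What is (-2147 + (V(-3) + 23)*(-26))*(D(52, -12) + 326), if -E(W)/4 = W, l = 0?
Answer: -869442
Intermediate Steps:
E(W) = -4*W
D(X, k) = 0 (D(X, k) = -4*0 = 0)
(-2147 + (V(-3) + 23)*(-26))*(D(52, -12) + 326) = (-2147 + (-3 + 23)*(-26))*(0 + 326) = (-2147 + 20*(-26))*326 = (-2147 - 520)*326 = -2667*326 = -869442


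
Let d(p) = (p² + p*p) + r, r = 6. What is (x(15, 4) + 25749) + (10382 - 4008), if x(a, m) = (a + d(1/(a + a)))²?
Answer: 6594228901/202500 ≈ 32564.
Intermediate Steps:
d(p) = 6 + 2*p² (d(p) = (p² + p*p) + 6 = (p² + p²) + 6 = 2*p² + 6 = 6 + 2*p²)
x(a, m) = (6 + a + 1/(2*a²))² (x(a, m) = (a + (6 + 2*(1/(a + a))²))² = (a + (6 + 2*(1/(2*a))²))² = (a + (6 + 2*(1/(4*a²))))² = (a + (6 + 1/(2*a²)))² = (6 + a + 1/(2*a²))²)
(x(15, 4) + 25749) + (10382 - 4008) = ((¼)*(1 + 2*15³ + 12*15²)²/15⁴ + 25749) + (10382 - 4008) = ((¼)*(1/50625)*(1 + 2*3375 + 12*225)² + 25749) + 6374 = ((¼)*(1/50625)*(1 + 6750 + 2700)² + 25749) + 6374 = ((¼)*(1/50625)*9451² + 25749) + 6374 = ((¼)*(1/50625)*89321401 + 25749) + 6374 = (89321401/202500 + 25749) + 6374 = 5303493901/202500 + 6374 = 6594228901/202500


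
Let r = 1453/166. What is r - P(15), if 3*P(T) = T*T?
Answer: -10997/166 ≈ -66.247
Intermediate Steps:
P(T) = T**2/3 (P(T) = (T*T)/3 = T**2/3)
r = 1453/166 (r = 1453*(1/166) = 1453/166 ≈ 8.7530)
r - P(15) = 1453/166 - 15**2/3 = 1453/166 - 225/3 = 1453/166 - 1*75 = 1453/166 - 75 = -10997/166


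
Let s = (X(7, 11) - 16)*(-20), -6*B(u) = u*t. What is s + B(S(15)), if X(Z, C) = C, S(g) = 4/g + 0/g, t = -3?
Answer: 1502/15 ≈ 100.13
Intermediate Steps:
S(g) = 4/g (S(g) = 4/g + 0 = 4/g)
B(u) = u/2 (B(u) = -u*(-3)/6 = -(-1)*u/2 = u/2)
s = 100 (s = (11 - 16)*(-20) = -5*(-20) = 100)
s + B(S(15)) = 100 + (4/15)/2 = 100 + (4*(1/15))/2 = 100 + (½)*(4/15) = 100 + 2/15 = 1502/15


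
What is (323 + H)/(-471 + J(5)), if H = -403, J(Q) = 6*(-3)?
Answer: 80/489 ≈ 0.16360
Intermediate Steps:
J(Q) = -18
(323 + H)/(-471 + J(5)) = (323 - 403)/(-471 - 18) = -80/(-489) = -80*(-1/489) = 80/489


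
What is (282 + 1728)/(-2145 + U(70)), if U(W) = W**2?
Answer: 402/551 ≈ 0.72958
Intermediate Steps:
(282 + 1728)/(-2145 + U(70)) = (282 + 1728)/(-2145 + 70**2) = 2010/(-2145 + 4900) = 2010/2755 = 2010*(1/2755) = 402/551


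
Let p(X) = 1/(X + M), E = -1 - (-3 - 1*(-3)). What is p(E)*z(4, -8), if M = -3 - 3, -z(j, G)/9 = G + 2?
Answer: -54/7 ≈ -7.7143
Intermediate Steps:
z(j, G) = -18 - 9*G (z(j, G) = -9*(G + 2) = -9*(2 + G) = -18 - 9*G)
M = -6
E = -1 (E = -1 - (-3 + 3) = -1 - 1*0 = -1 + 0 = -1)
p(X) = 1/(-6 + X) (p(X) = 1/(X - 6) = 1/(-6 + X))
p(E)*z(4, -8) = (-18 - 9*(-8))/(-6 - 1) = (-18 + 72)/(-7) = -⅐*54 = -54/7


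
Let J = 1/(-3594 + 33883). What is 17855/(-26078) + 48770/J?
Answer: 38522278935485/26078 ≈ 1.4772e+9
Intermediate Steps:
J = 1/30289 ≈ 3.3015e-5
17855/(-26078) + 48770/J = 17855/(-26078) + 48770/(1/30289) = 17855*(-1/26078) + 48770*30289 = -17855/26078 + 1477194530 = 38522278935485/26078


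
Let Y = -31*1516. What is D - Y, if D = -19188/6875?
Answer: 323078312/6875 ≈ 46993.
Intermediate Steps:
Y = -46996
D = -19188/6875 (D = -19188*1/6875 = -19188/6875 ≈ -2.7910)
D - Y = -19188/6875 - 1*(-46996) = -19188/6875 + 46996 = 323078312/6875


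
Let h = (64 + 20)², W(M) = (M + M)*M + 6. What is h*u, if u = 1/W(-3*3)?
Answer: 42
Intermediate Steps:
W(M) = 6 + 2*M² (W(M) = (2*M)*M + 6 = 2*M² + 6 = 6 + 2*M²)
h = 7056 (h = 84² = 7056)
u = 1/168 (u = 1/(6 + 2*(-3*3)²) = 1/(6 + 2*(-9)²) = 1/(6 + 2*81) = 1/(6 + 162) = 1/168 ≈ 0.0059524)
h*u = 7056*(1/168) = 42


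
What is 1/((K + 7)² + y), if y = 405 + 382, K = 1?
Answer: 1/851 ≈ 0.0011751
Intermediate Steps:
y = 787
1/((K + 7)² + y) = 1/((1 + 7)² + 787) = 1/(8² + 787) = 1/(64 + 787) = 1/851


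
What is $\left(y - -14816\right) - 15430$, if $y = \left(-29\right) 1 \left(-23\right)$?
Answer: $53$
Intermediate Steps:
$y = 667$ ($y = \left(-29\right) \left(-23\right) = 667$)
$\left(y - -14816\right) - 15430 = \left(667 - -14816\right) - 15430 = \left(667 + 14816\right) - 15430 = 15483 - 15430 = 53$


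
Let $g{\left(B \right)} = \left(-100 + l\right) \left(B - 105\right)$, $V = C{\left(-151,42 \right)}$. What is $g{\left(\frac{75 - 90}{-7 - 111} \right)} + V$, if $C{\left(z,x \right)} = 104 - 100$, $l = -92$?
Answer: $\frac{1188236}{59} \approx 20140.0$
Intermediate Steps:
$C{\left(z,x \right)} = 4$ ($C{\left(z,x \right)} = 104 - 100 = 4$)
$V = 4$
$g{\left(B \right)} = 20160 - 192 B$ ($g{\left(B \right)} = \left(-100 - 92\right) \left(B - 105\right) = - 192 \left(-105 + B\right) = 20160 - 192 B$)
$g{\left(\frac{75 - 90}{-7 - 111} \right)} + V = \left(20160 - 192 \frac{75 - 90}{-7 - 111}\right) + 4 = \left(20160 - 192 \left(- \frac{15}{-118}\right)\right) + 4 = \left(20160 - 192 \left(\left(-15\right) \left(- \frac{1}{118}\right)\right)\right) + 4 = \left(20160 - \frac{1440}{59}\right) + 4 = \frac{1188000}{59} + 4 = \frac{1188236}{59}$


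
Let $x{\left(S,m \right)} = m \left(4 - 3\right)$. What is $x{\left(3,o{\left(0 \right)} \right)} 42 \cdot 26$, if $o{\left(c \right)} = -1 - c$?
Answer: $-1092$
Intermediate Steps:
$x{\left(S,m \right)} = m$ ($x{\left(S,m \right)} = m 1 = m$)
$x{\left(3,o{\left(0 \right)} \right)} 42 \cdot 26 = \left(-1 - 0\right) 42 \cdot 26 = \left(-1 + 0\right) 42 \cdot 26 = \left(-1\right) 42 \cdot 26 = \left(-42\right) 26 = -1092$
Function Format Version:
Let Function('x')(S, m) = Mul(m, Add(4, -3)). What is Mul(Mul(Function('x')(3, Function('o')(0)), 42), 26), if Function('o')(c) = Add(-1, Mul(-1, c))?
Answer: -1092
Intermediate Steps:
Function('x')(S, m) = m (Function('x')(S, m) = Mul(m, 1) = m)
Mul(Mul(Function('x')(3, Function('o')(0)), 42), 26) = Mul(Mul(Add(-1, Mul(-1, 0)), 42), 26) = Mul(Mul(Add(-1, 0), 42), 26) = Mul(Mul(-1, 42), 26) = Mul(-42, 26) = -1092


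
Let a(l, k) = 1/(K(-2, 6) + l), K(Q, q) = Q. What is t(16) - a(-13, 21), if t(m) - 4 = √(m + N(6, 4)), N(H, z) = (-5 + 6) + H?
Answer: 61/15 + √23 ≈ 8.8625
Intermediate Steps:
N(H, z) = 1 + H
t(m) = 4 + √(7 + m) (t(m) = 4 + √(m + (1 + 6)) = 4 + √(m + 7) = 4 + √(7 + m))
a(l, k) = 1/(-2 + l)
t(16) - a(-13, 21) = (4 + √(7 + 16)) - 1/(-2 - 13) = (4 + √23) - 1/(-15) = (4 + √23) - 1*(-1/15) = (4 + √23) + 1/15 = 61/15 + √23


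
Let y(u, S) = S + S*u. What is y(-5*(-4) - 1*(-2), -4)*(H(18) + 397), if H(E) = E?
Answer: -38180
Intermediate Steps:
y(-5*(-4) - 1*(-2), -4)*(H(18) + 397) = (-4*(1 + (-5*(-4) - 1*(-2))))*(18 + 397) = -4*(1 + (20 + 2))*415 = -4*(1 + 22)*415 = -4*23*415 = -92*415 = -38180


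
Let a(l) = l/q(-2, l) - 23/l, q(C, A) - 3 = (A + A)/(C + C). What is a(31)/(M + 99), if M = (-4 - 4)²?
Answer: -2497/126325 ≈ -0.019766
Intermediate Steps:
q(C, A) = 3 + A/C (q(C, A) = 3 + (A + A)/(C + C) = 3 + (2*A)/((2*C)) = 3 + (2*A)*(1/(2*C)) = 3 + A/C)
M = 64 (M = (-8)² = 64)
a(l) = -23/l + l/(3 - l/2) (a(l) = l/(3 + l/(-2)) - 23/l = l/(3 + l*(-½)) - 23/l = l/(3 - l/2) - 23/l = -23/l + l/(3 - l/2))
a(31)/(M + 99) = ((-138 + 2*31² + 23*31)/(31*(6 - 1*31)))/(64 + 99) = ((-138 + 2*961 + 713)/(31*(6 - 31)))/163 = ((1/31)*(-138 + 1922 + 713)/(-25))/163 = ((1/31)*(-1/25)*2497)/163 = (1/163)*(-2497/775) = -2497/126325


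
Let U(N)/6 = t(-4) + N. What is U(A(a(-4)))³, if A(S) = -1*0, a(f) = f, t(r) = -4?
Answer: -13824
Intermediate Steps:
A(S) = 0
U(N) = -24 + 6*N (U(N) = 6*(-4 + N) = -24 + 6*N)
U(A(a(-4)))³ = (-24 + 6*0)³ = (-24 + 0)³ = (-24)³ = -13824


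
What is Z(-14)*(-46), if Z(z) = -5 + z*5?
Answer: 3450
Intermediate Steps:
Z(z) = -5 + 5*z
Z(-14)*(-46) = (-5 + 5*(-14))*(-46) = (-5 - 70)*(-46) = -75*(-46) = 3450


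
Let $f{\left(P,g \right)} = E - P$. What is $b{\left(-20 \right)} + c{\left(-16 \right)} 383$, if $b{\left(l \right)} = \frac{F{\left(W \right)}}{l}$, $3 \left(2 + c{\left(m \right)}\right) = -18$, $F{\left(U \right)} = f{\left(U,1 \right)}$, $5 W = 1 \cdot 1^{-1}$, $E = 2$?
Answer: $- \frac{306409}{100} \approx -3064.1$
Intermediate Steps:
$W = \frac{1}{5}$ ($W = \frac{1 \cdot 1^{-1}}{5} = \frac{1 \cdot 1}{5} = \frac{1}{5} \cdot 1 = \frac{1}{5} \approx 0.2$)
$f{\left(P,g \right)} = 2 - P$
$F{\left(U \right)} = 2 - U$
$c{\left(m \right)} = -8$ ($c{\left(m \right)} = -2 + \frac{1}{3} \left(-18\right) = -2 - 6 = -8$)
$b{\left(l \right)} = \frac{9}{5 l}$ ($b{\left(l \right)} = \frac{2 - \frac{1}{5}}{l} = \frac{9}{5 l}$)
$b{\left(-20 \right)} + c{\left(-16 \right)} 383 = \frac{9}{5 \left(-20\right)} - 3064 = \frac{9}{5} \left(- \frac{1}{20}\right) - 3064 = - \frac{9}{100} - 3064 = - \frac{306409}{100}$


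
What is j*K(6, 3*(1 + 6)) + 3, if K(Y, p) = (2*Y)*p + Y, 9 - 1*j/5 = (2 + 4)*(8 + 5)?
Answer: -89007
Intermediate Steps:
j = -345 (j = 45 - 5*(2 + 4)*(8 + 5) = 45 - 30*13 = 45 - 5*78 = 45 - 390 = -345)
K(Y, p) = Y + 2*Y*p (K(Y, p) = 2*Y*p + Y = Y + 2*Y*p)
j*K(6, 3*(1 + 6)) + 3 = -2070*(1 + 2*(3*(1 + 6))) + 3 = -2070*(1 + 2*(3*7)) + 3 = -2070*(1 + 2*21) + 3 = -2070*(1 + 42) + 3 = -2070*43 + 3 = -345*258 + 3 = -89010 + 3 = -89007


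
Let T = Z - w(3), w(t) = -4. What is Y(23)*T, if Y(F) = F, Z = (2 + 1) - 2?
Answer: 115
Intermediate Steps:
Z = 1 (Z = 3 - 2 = 1)
T = 5 (T = 1 - 1*(-4) = 1 + 4 = 5)
Y(23)*T = 23*5 = 115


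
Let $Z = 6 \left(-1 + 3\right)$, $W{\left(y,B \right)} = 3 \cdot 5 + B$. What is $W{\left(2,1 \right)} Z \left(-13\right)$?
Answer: $-2496$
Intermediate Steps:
$W{\left(y,B \right)} = 15 + B$
$Z = 12$ ($Z = 6 \cdot 2 = 12$)
$W{\left(2,1 \right)} Z \left(-13\right) = \left(15 + 1\right) 12 \left(-13\right) = 16 \cdot 12 \left(-13\right) = 192 \left(-13\right) = -2496$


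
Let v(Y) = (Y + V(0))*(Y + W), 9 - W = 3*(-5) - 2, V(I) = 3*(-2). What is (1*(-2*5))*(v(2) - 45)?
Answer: 1570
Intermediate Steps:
V(I) = -6
W = 26 (W = 9 - (3*(-5) - 2) = 9 - (-15 - 2) = 9 - 1*(-17) = 9 + 17 = 26)
v(Y) = (-6 + Y)*(26 + Y) (v(Y) = (Y - 6)*(Y + 26) = (-6 + Y)*(26 + Y))
(1*(-2*5))*(v(2) - 45) = (1*(-2*5))*((-156 + 2**2 + 20*2) - 45) = (1*(-10))*((-156 + 4 + 40) - 45) = -10*(-112 - 45) = -10*(-157) = 1570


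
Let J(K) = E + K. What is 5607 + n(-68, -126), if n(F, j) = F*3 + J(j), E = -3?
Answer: 5274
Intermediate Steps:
J(K) = -3 + K
n(F, j) = -3 + j + 3*F (n(F, j) = F*3 + (-3 + j) = 3*F + (-3 + j) = -3 + j + 3*F)
5607 + n(-68, -126) = 5607 + (-3 - 126 + 3*(-68)) = 5607 + (-3 - 126 - 204) = 5607 - 333 = 5274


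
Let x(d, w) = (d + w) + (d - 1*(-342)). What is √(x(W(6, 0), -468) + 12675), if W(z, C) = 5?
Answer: √12559 ≈ 112.07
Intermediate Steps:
x(d, w) = 342 + w + 2*d (x(d, w) = (d + w) + (d + 342) = (d + w) + (342 + d) = 342 + w + 2*d)
√(x(W(6, 0), -468) + 12675) = √((342 - 468 + 2*5) + 12675) = √((342 - 468 + 10) + 12675) = √(-116 + 12675) = √12559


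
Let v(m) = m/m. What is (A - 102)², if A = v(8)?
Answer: 10201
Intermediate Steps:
v(m) = 1
A = 1
(A - 102)² = (1 - 102)² = (-101)² = 10201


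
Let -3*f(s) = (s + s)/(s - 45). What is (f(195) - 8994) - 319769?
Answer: -4931458/15 ≈ -3.2876e+5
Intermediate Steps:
f(s) = -2*s/(3*(-45 + s)) (f(s) = -(s + s)/(3*(s - 45)) = -2*s/(3*(-45 + s)))
(f(195) - 8994) - 319769 = (-2*195/(-135 + 3*195) - 8994) - 319769 = (-2*195/(-135 + 585) - 8994) - 319769 = (-2*195/450 - 8994) - 319769 = (-2*195*1/450 - 8994) - 319769 = (-13/15 - 8994) - 319769 = -134923/15 - 319769 = -4931458/15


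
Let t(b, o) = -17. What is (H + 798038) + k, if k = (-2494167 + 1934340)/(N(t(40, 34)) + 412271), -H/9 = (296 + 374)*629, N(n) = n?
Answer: -137181336795/45806 ≈ -2.9948e+6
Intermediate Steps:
H = -3792870 (H = -9*(296 + 374)*629 = -6030*629 = -9*421430 = -3792870)
k = -62203/45806 (k = (-2494167 + 1934340)/(-17 + 412271) = -559827/412254 = -559827*1/412254 = -62203/45806 ≈ -1.3580)
(H + 798038) + k = (-3792870 + 798038) - 62203/45806 = -2994832 - 62203/45806 = -137181336795/45806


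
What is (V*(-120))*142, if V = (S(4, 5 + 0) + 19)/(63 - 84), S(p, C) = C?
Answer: 136320/7 ≈ 19474.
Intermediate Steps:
V = -8/7 (V = ((5 + 0) + 19)/(63 - 84) = (5 + 19)/(-21) = 24*(-1/21) = -8/7 ≈ -1.1429)
(V*(-120))*142 = -8/7*(-120)*142 = (960/7)*142 = 136320/7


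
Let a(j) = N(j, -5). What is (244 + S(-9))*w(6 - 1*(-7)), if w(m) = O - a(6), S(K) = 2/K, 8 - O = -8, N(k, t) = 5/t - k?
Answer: 50462/9 ≈ 5606.9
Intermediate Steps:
N(k, t) = -k + 5/t
O = 16 (O = 8 - 1*(-8) = 8 + 8 = 16)
a(j) = -1 - j (a(j) = -j + 5/(-5) = -j + 5*(-⅕) = -j - 1 = -1 - j)
w(m) = 23 (w(m) = 16 - (-1 - 1*6) = 16 - (-1 - 6) = 16 - 1*(-7) = 16 + 7 = 23)
(244 + S(-9))*w(6 - 1*(-7)) = (244 + 2/(-9))*23 = (244 + 2*(-⅑))*23 = (244 - 2/9)*23 = (2194/9)*23 = 50462/9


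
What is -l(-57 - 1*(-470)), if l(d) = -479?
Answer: 479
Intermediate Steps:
-l(-57 - 1*(-470)) = -1*(-479) = 479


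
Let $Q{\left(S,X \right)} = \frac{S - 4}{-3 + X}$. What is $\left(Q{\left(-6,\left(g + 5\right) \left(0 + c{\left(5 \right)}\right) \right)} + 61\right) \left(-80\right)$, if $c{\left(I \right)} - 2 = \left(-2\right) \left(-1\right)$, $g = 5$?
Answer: $- \frac{179760}{37} \approx -4858.4$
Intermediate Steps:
$c{\left(I \right)} = 4$ ($c{\left(I \right)} = 2 - -2 = 2 + 2 = 4$)
$Q{\left(S,X \right)} = \frac{-4 + S}{-3 + X}$
$\left(Q{\left(-6,\left(g + 5\right) \left(0 + c{\left(5 \right)}\right) \right)} + 61\right) \left(-80\right) = \left(\frac{-4 - 6}{-3 + \left(5 + 5\right) \left(0 + 4\right)} + 61\right) \left(-80\right) = \left(\frac{1}{-3 + 10 \cdot 4} \left(-10\right) + 61\right) \left(-80\right) = \left(\frac{1}{-3 + 40} \left(-10\right) + 61\right) \left(-80\right) = \left(\frac{1}{37} \left(-10\right) + 61\right) \left(-80\right) = \left(- \frac{10}{37} + 61\right) \left(-80\right) = \frac{2247}{37} \left(-80\right) = - \frac{179760}{37}$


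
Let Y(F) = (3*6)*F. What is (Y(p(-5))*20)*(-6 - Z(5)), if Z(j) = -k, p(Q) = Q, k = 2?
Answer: 7200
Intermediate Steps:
Z(j) = -2 (Z(j) = -1*2 = -2)
Y(F) = 18*F
(Y(p(-5))*20)*(-6 - Z(5)) = ((18*(-5))*20)*(-6 - 1*(-2)) = (-90*20)*(-6 + 2) = -1800*(-4) = 7200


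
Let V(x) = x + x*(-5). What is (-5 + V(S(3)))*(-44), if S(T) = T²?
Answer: 1804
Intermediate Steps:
V(x) = -4*x (V(x) = x - 5*x = -4*x)
(-5 + V(S(3)))*(-44) = (-5 - 4*3²)*(-44) = (-5 - 4*9)*(-44) = (-5 - 36)*(-44) = -41*(-44) = 1804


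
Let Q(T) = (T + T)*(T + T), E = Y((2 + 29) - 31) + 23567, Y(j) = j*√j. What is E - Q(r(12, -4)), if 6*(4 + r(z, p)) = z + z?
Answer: 23567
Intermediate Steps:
r(z, p) = -4 + z/3 (r(z, p) = -4 + (z + z)/6 = -4 + (2*z)/6 = -4 + z/3)
Y(j) = j^(3/2)
E = 23567 (E = ((2 + 29) - 31)^(3/2) + 23567 = (31 - 31)^(3/2) + 23567 = 0^(3/2) + 23567 = 0 + 23567 = 23567)
Q(T) = 4*T² (Q(T) = (2*T)*(2*T) = 4*T²)
E - Q(r(12, -4)) = 23567 - 4*(-4 + (⅓)*12)² = 23567 - 4*(-4 + 4)² = 23567 - 4*0² = 23567 - 4*0 = 23567 - 1*0 = 23567 + 0 = 23567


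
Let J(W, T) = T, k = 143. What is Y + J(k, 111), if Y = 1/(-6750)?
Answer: 749249/6750 ≈ 111.00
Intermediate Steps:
Y = -1/6750 ≈ -0.00014815
Y + J(k, 111) = -1/6750 + 111 = 749249/6750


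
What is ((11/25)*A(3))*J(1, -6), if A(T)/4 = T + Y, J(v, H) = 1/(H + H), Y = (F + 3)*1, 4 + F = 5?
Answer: -77/75 ≈ -1.0267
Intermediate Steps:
F = 1 (F = -4 + 5 = 1)
Y = 4 (Y = (1 + 3)*1 = 4*1 = 4)
J(v, H) = 1/(2*H)
A(T) = 16 + 4*T (A(T) = 4*(T + 4) = 4*(4 + T) = 16 + 4*T)
((11/25)*A(3))*J(1, -6) = ((11/25)*(16 + 4*3))*((1/2)/(-6)) = ((11*(1/25))*(16 + 12))*((1/2)*(-1/6)) = ((11/25)*28)*(-1/12) = (308/25)*(-1/12) = -77/75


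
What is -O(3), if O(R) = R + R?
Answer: -6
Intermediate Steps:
O(R) = 2*R
-O(3) = -2*3 = -1*6 = -6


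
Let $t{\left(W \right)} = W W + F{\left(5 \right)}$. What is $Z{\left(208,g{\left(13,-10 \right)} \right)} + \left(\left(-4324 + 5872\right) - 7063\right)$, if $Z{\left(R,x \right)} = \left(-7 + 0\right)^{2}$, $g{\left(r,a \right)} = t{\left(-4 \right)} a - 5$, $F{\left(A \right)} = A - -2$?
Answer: $-5466$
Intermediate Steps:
$F{\left(A \right)} = 2 + A$ ($F{\left(A \right)} = A + 2 = 2 + A$)
$t{\left(W \right)} = 7 + W^{2}$ ($t{\left(W \right)} = W W + \left(2 + 5\right) = W^{2} + 7 = 7 + W^{2}$)
$g{\left(r,a \right)} = -5 + 23 a$ ($g{\left(r,a \right)} = \left(7 + \left(-4\right)^{2}\right) a - 5 = \left(7 + 16\right) a - 5 = 23 a - 5 = -5 + 23 a$)
$Z{\left(R,x \right)} = 49$ ($Z{\left(R,x \right)} = \left(-7\right)^{2} = 49$)
$Z{\left(208,g{\left(13,-10 \right)} \right)} + \left(\left(-4324 + 5872\right) - 7063\right) = 49 + \left(\left(-4324 + 5872\right) - 7063\right) = 49 + \left(1548 - 7063\right) = 49 - 5515 = -5466$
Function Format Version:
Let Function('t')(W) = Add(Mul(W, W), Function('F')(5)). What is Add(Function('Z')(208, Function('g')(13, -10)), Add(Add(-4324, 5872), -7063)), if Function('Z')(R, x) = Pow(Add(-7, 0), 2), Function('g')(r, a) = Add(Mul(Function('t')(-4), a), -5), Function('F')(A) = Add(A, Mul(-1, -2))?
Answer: -5466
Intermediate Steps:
Function('F')(A) = Add(2, A) (Function('F')(A) = Add(A, 2) = Add(2, A))
Function('t')(W) = Add(7, Pow(W, 2)) (Function('t')(W) = Add(Mul(W, W), Add(2, 5)) = Add(Pow(W, 2), 7) = Add(7, Pow(W, 2)))
Function('g')(r, a) = Add(-5, Mul(23, a)) (Function('g')(r, a) = Add(Mul(Add(7, Pow(-4, 2)), a), -5) = Add(Mul(Add(7, 16), a), -5) = Add(Mul(23, a), -5) = Add(-5, Mul(23, a)))
Function('Z')(R, x) = 49 (Function('Z')(R, x) = Pow(-7, 2) = 49)
Add(Function('Z')(208, Function('g')(13, -10)), Add(Add(-4324, 5872), -7063)) = Add(49, Add(Add(-4324, 5872), -7063)) = Add(49, Add(1548, -7063)) = Add(49, -5515) = -5466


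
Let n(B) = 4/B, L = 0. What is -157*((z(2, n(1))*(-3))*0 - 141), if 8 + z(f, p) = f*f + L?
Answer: 22137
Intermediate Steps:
z(f, p) = -8 + f**2 (z(f, p) = -8 + (f*f + 0) = -8 + (f**2 + 0) = -8 + f**2)
-157*((z(2, n(1))*(-3))*0 - 141) = -157*(((-8 + 2**2)*(-3))*0 - 141) = -157*(((-8 + 4)*(-3))*0 - 141) = -157*(-4*(-3)*0 - 141) = -157*(12*0 - 141) = -157*(0 - 141) = -157*(-141) = 22137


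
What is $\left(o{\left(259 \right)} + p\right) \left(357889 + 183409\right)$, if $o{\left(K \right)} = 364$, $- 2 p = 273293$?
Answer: $-73769444685$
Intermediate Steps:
$p = - \frac{273293}{2}$ ($p = \left(- \frac{1}{2}\right) 273293 = - \frac{273293}{2} \approx -1.3665 \cdot 10^{5}$)
$\left(o{\left(259 \right)} + p\right) \left(357889 + 183409\right) = \left(364 - \frac{273293}{2}\right) \left(357889 + 183409\right) = \left(- \frac{272565}{2}\right) 541298 = -73769444685$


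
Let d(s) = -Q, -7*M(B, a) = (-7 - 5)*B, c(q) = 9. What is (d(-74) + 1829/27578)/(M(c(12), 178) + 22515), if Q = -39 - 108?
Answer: 28390565/4349409114 ≈ 0.0065275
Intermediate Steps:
Q = -147
M(B, a) = 12*B/7 (M(B, a) = -(-7 - 5)*B/7 = -(-12)*B/7 = 12*B/7)
d(s) = 147 (d(s) = -1*(-147) = 147)
(d(-74) + 1829/27578)/(M(c(12), 178) + 22515) = (147 + 1829/27578)/((12/7)*9 + 22515) = (147 + 1829*(1/27578))/(108/7 + 22515) = (147 + 1829/27578)/(157713/7) = (4055795/27578)*(7/157713) = 28390565/4349409114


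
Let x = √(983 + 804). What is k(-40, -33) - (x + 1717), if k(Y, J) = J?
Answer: -1750 - √1787 ≈ -1792.3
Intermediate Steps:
x = √1787 ≈ 42.273
k(-40, -33) - (x + 1717) = -33 - (√1787 + 1717) = -33 - (1717 + √1787) = -33 + (-1717 - √1787) = -1750 - √1787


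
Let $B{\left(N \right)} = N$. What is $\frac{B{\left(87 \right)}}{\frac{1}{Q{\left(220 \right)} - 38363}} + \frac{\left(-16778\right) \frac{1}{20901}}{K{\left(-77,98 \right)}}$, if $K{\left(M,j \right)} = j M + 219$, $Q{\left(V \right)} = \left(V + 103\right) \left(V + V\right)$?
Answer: $\frac{1382387873976371}{153141627} \approx 9.0269 \cdot 10^{6}$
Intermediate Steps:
$Q{\left(V \right)} = 2 V \left(103 + V\right)$ ($Q{\left(V \right)} = \left(103 + V\right) 2 V = 2 V \left(103 + V\right)$)
$K{\left(M,j \right)} = 219 + M j$ ($K{\left(M,j \right)} = M j + 219 = 219 + M j$)
$\frac{B{\left(87 \right)}}{\frac{1}{Q{\left(220 \right)} - 38363}} + \frac{\left(-16778\right) \frac{1}{20901}}{K{\left(-77,98 \right)}} = \frac{87}{\frac{1}{2 \cdot 220 \left(103 + 220\right) - 38363}} + \frac{\left(-16778\right) \frac{1}{20901}}{219 - 7546} = \frac{87}{\frac{1}{2 \cdot 220 \cdot 323 - 38363}} + \frac{\left(-16778\right) \frac{1}{20901}}{219 - 7546} = \frac{87}{\frac{1}{142120 - 38363}} - \frac{16778}{20901 \left(-7327\right)} = \frac{87}{\frac{1}{103757}} - - \frac{16778}{153141627} = 87 \frac{1}{\frac{1}{103757}} + \frac{16778}{153141627} = 87 \cdot 103757 + \frac{16778}{153141627} = 9026859 + \frac{16778}{153141627} = \frac{1382387873976371}{153141627}$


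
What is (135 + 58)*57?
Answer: 11001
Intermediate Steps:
(135 + 58)*57 = 193*57 = 11001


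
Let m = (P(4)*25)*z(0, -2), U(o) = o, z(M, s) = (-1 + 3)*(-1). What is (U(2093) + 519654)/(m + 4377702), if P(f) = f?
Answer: 521747/4377502 ≈ 0.11919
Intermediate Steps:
z(M, s) = -2 (z(M, s) = 2*(-1) = -2)
m = -200 (m = (4*25)*(-2) = 100*(-2) = -200)
(U(2093) + 519654)/(m + 4377702) = (2093 + 519654)/(-200 + 4377702) = 521747/4377502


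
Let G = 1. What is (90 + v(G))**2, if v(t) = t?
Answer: 8281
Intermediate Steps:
(90 + v(G))**2 = (90 + 1)**2 = 91**2 = 8281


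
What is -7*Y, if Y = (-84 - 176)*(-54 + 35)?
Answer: -34580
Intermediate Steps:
Y = 4940 (Y = -260*(-19) = 4940)
-7*Y = -7*4940 = -34580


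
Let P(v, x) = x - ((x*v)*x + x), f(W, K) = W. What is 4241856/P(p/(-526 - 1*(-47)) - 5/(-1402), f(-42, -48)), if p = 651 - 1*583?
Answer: 237387694304/13662327 ≈ 17375.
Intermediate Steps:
p = 68 (p = 651 - 583 = 68)
P(v, x) = -v*x² (P(v, x) = x - ((v*x)*x + x) = x - (v*x² + x) = x - (x + v*x²) = x + (-x - v*x²) = -v*x²)
4241856/P(p/(-526 - 1*(-47)) - 5/(-1402), f(-42, -48)) = 4241856/((-1*(68/(-526 - 1*(-47)) - 5/(-1402))*(-42)²)) = 4241856/((-1*(68/(-526 + 47) - 5*(-1/1402))*1764)) = 4241856/((-1*(68/(-479) + 5/1402)*1764)) = 4241856/((-1*(68*(-1/479) + 5/1402)*1764)) = 4241856/((-1*(-68/479 + 5/1402)*1764)) = 4241856/((-1*(-92941/671558)*1764)) = 4241856/(81973962/335779) = 4241856*(335779/81973962) = 237387694304/13662327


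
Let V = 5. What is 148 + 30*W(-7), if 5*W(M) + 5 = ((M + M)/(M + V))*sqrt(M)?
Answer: 118 + 42*I*sqrt(7) ≈ 118.0 + 111.12*I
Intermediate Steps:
W(M) = -1 + 2*M**(3/2)/(5*(5 + M)) (W(M) = -1 + (((M + M)/(M + 5))*sqrt(M))/5 = -1 + (((2*M)/(5 + M))*sqrt(M))/5 = -1 + ((2*M/(5 + M))*sqrt(M))/5 = -1 + (2*M**(3/2)/(5 + M))/5 = -1 + 2*M**(3/2)/(5*(5 + M)))
148 + 30*W(-7) = 148 + 30*((-5 - 1*(-7) + 2*(-7)**(3/2)/5)/(5 - 7)) = 148 + 30*((-5 + 7 + 2*(-7*I*sqrt(7))/5)/(-2)) = 148 + 30*(-(-5 + 7 - 14*I*sqrt(7)/5)/2) = 148 + 30*(-(2 - 14*I*sqrt(7)/5)/2) = 148 + 30*(-1 + 7*I*sqrt(7)/5) = 148 + (-30 + 42*I*sqrt(7)) = 118 + 42*I*sqrt(7)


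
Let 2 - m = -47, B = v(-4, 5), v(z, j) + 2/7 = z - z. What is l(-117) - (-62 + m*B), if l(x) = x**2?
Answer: 13765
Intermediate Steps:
v(z, j) = -2/7 (v(z, j) = -2/7 + (z - z) = -2/7 + 0 = -2/7)
B = -2/7 ≈ -0.28571
m = 49 (m = 2 - 1*(-47) = 2 + 47 = 49)
l(-117) - (-62 + m*B) = (-117)**2 - (-62 + 49*(-2/7)) = 13689 - (-62 - 14) = 13689 - 1*(-76) = 13689 + 76 = 13765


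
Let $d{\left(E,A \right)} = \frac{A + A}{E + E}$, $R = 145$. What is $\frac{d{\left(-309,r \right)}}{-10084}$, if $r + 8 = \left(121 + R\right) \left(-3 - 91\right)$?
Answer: $- \frac{6253}{778989} \approx -0.0080271$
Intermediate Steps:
$r = -25012$ ($r = -8 + \left(121 + 145\right) \left(-3 - 91\right) = -8 + 266 \left(-94\right) = -8 - 25004 = -25012$)
$d{\left(E,A \right)} = \frac{A}{E}$ ($d{\left(E,A \right)} = \frac{2 A}{2 E} = 2 A \frac{1}{2 E} = \frac{A}{E}$)
$\frac{d{\left(-309,r \right)}}{-10084} = \frac{\left(-25012\right) \frac{1}{-309}}{-10084} = \left(-25012\right) \left(- \frac{1}{309}\right) \left(- \frac{1}{10084}\right) = \frac{25012}{309} \left(- \frac{1}{10084}\right) = - \frac{6253}{778989}$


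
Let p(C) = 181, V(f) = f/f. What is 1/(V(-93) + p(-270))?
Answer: 1/182 ≈ 0.0054945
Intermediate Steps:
V(f) = 1
1/(V(-93) + p(-270)) = 1/(1 + 181) = 1/182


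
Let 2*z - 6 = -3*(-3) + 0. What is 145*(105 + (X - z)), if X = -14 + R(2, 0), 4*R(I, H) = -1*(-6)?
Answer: 12325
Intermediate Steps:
R(I, H) = 3/2 (R(I, H) = (-1*(-6))/4 = (¼)*6 = 3/2)
X = -25/2 (X = -14 + 3/2 = -25/2 ≈ -12.500)
z = 15/2 (z = 3 + (-3*(-3) + 0)/2 = 3 + (9 + 0)/2 = 3 + (½)*9 = 3 + 9/2 = 15/2 ≈ 7.5000)
145*(105 + (X - z)) = 145*(105 + (-25/2 - 1*15/2)) = 145*(105 + (-25/2 - 15/2)) = 145*(105 - 20) = 145*85 = 12325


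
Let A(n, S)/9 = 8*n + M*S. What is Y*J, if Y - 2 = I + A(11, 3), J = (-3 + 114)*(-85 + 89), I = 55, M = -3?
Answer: 340992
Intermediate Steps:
A(n, S) = -27*S + 72*n (A(n, S) = 9*(8*n - 3*S) = 9*(-3*S + 8*n) = -27*S + 72*n)
J = 444 (J = 111*4 = 444)
Y = 768 (Y = 2 + (55 + (-27*3 + 72*11)) = 2 + (55 + (-81 + 792)) = 2 + (55 + 711) = 2 + 766 = 768)
Y*J = 768*444 = 340992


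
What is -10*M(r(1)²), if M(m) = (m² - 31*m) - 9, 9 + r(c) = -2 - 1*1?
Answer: -162630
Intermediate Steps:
r(c) = -12 (r(c) = -9 + (-2 - 1*1) = -9 + (-2 - 1) = -9 - 3 = -12)
M(m) = -9 + m² - 31*m
-10*M(r(1)²) = -10*(-9 + ((-12)²)² - 31*(-12)²) = -10*(-9 + 144² - 31*144) = -10*(-9 + 20736 - 4464) = -10*16263 = -162630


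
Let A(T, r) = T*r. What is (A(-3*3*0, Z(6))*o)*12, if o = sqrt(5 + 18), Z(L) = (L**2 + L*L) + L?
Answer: 0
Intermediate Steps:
Z(L) = L + 2*L**2 (Z(L) = (L**2 + L**2) + L = 2*L**2 + L = L + 2*L**2)
o = sqrt(23) ≈ 4.7958
(A(-3*3*0, Z(6))*o)*12 = (((-3*3*0)*(6*(1 + 2*6)))*sqrt(23))*12 = (((-9*0)*(6*(1 + 12)))*sqrt(23))*12 = ((0*(6*13))*sqrt(23))*12 = ((0*78)*sqrt(23))*12 = (0*sqrt(23))*12 = 0*12 = 0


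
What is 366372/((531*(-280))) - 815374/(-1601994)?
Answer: -6467999159/3308117610 ≈ -1.9552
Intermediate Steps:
366372/((531*(-280))) - 815374/(-1601994) = 366372/(-148680) - 815374*(-1/1601994) = 366372*(-1/148680) + 407687/800997 = -10177/4130 + 407687/800997 = -6467999159/3308117610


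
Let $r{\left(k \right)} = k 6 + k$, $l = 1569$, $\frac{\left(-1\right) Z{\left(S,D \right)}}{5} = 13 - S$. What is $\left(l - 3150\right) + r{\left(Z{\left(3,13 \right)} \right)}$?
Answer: $-1931$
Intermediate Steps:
$Z{\left(S,D \right)} = -65 + 5 S$ ($Z{\left(S,D \right)} = - 5 \left(13 - S\right) = -65 + 5 S$)
$r{\left(k \right)} = 7 k$ ($r{\left(k \right)} = 6 k + k = 7 k$)
$\left(l - 3150\right) + r{\left(Z{\left(3,13 \right)} \right)} = \left(1569 - 3150\right) + 7 \left(-65 + 5 \cdot 3\right) = -1581 + 7 \left(-65 + 15\right) = -1581 + 7 \left(-50\right) = -1581 - 350 = -1931$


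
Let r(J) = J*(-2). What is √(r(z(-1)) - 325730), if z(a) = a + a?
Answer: I*√325726 ≈ 570.72*I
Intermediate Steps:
z(a) = 2*a
r(J) = -2*J
√(r(z(-1)) - 325730) = √(-4*(-1) - 325730) = √(-2*(-2) - 325730) = √(4 - 325730) = √(-325726) = I*√325726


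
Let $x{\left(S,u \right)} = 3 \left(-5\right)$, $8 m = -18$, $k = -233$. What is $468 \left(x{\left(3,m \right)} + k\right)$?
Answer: $-116064$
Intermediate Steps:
$m = - \frac{9}{4}$ ($m = \frac{1}{8} \left(-18\right) = - \frac{9}{4} \approx -2.25$)
$x{\left(S,u \right)} = -15$
$468 \left(x{\left(3,m \right)} + k\right) = 468 \left(-15 - 233\right) = 468 \left(-248\right) = -116064$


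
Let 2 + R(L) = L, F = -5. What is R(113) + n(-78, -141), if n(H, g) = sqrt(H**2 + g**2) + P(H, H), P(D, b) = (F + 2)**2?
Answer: 120 + 3*sqrt(2885) ≈ 281.14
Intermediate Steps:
R(L) = -2 + L
P(D, b) = 9 (P(D, b) = (-5 + 2)**2 = (-3)**2 = 9)
n(H, g) = 9 + sqrt(H**2 + g**2) (n(H, g) = sqrt(H**2 + g**2) + 9 = 9 + sqrt(H**2 + g**2))
R(113) + n(-78, -141) = (-2 + 113) + (9 + sqrt((-78)**2 + (-141)**2)) = 111 + (9 + sqrt(6084 + 19881)) = 111 + (9 + sqrt(25965)) = 111 + (9 + 3*sqrt(2885)) = 120 + 3*sqrt(2885)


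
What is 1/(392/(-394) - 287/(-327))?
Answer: -64419/7553 ≈ -8.5289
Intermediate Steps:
1/(392/(-394) - 287/(-327)) = 1/(392*(-1/394) - 287*(-1/327)) = 1/(-196/197 + 287/327) = 1/(-7553/64419) = -64419/7553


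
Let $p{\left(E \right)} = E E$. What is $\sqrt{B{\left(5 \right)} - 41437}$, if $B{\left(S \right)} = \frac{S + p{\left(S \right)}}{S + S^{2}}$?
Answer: $6 i \sqrt{1151} \approx 203.56 i$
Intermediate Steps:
$p{\left(E \right)} = E^{2}$
$B{\left(S \right)} = 1$ ($B{\left(S \right)} = \frac{S + S^{2}}{S + S^{2}} = 1$)
$\sqrt{B{\left(5 \right)} - 41437} = \sqrt{1 - 41437} = \sqrt{-41436} = 6 i \sqrt{1151}$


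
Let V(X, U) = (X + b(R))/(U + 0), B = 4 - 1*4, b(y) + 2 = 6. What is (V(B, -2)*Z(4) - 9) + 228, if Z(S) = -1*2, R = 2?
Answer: 223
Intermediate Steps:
b(y) = 4 (b(y) = -2 + 6 = 4)
Z(S) = -2
B = 0 (B = 4 - 4 = 0)
V(X, U) = (4 + X)/U (V(X, U) = (X + 4)/(U + 0) = (4 + X)/U)
(V(B, -2)*Z(4) - 9) + 228 = (((4 + 0)/(-2))*(-2) - 9) + 228 = (-½*4*(-2) - 9) + 228 = (-2*(-2) - 9) + 228 = (4 - 9) + 228 = -5 + 228 = 223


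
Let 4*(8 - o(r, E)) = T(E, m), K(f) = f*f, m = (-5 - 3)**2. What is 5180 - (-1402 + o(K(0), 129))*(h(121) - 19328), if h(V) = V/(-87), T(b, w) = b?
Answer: -9592050545/348 ≈ -2.7563e+7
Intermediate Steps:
m = 64 (m = (-8)**2 = 64)
K(f) = f**2
o(r, E) = 8 - E/4
h(V) = -V/87 (h(V) = V*(-1/87) = -V/87)
5180 - (-1402 + o(K(0), 129))*(h(121) - 19328) = 5180 - (-1402 + (8 - 1/4*129))*(-1/87*121 - 19328) = 5180 - (-1402 + (8 - 129/4))*(-121/87 - 19328) = 5180 - (-1402 - 97/4)*(-1681657)/87 = 5180 - (-5705)*(-1681657)/(4*87) = 5180 - 1*9593853185/348 = 5180 - 9593853185/348 = -9592050545/348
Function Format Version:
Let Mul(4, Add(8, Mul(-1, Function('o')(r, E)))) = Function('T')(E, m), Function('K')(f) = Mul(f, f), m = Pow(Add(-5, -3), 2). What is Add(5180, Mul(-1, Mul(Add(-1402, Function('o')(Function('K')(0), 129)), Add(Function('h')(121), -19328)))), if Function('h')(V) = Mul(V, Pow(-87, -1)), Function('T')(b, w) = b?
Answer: Rational(-9592050545, 348) ≈ -2.7563e+7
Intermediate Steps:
m = 64 (m = Pow(-8, 2) = 64)
Function('K')(f) = Pow(f, 2)
Function('o')(r, E) = Add(8, Mul(Rational(-1, 4), E))
Function('h')(V) = Mul(Rational(-1, 87), V) (Function('h')(V) = Mul(V, Rational(-1, 87)) = Mul(Rational(-1, 87), V))
Add(5180, Mul(-1, Mul(Add(-1402, Function('o')(Function('K')(0), 129)), Add(Function('h')(121), -19328)))) = Add(5180, Mul(-1, Mul(Add(-1402, Add(8, Mul(Rational(-1, 4), 129))), Add(Mul(Rational(-1, 87), 121), -19328)))) = Add(5180, Mul(-1, Mul(Add(-1402, Add(8, Rational(-129, 4))), Add(Rational(-121, 87), -19328)))) = Add(5180, Mul(-1, Mul(Add(-1402, Rational(-97, 4)), Rational(-1681657, 87)))) = Add(5180, Mul(-1, Mul(Rational(-5705, 4), Rational(-1681657, 87)))) = Add(5180, Mul(-1, Rational(9593853185, 348))) = Add(5180, Rational(-9593853185, 348)) = Rational(-9592050545, 348)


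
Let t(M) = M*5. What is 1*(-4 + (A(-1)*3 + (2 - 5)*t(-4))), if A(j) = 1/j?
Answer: 53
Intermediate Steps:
A(j) = 1/j
t(M) = 5*M
1*(-4 + (A(-1)*3 + (2 - 5)*t(-4))) = 1*(-4 + (3/(-1) + (2 - 5)*(5*(-4)))) = 1*(-4 + (-1*3 - 3*(-20))) = 1*(-4 + (-3 + 60)) = 1*(-4 + 57) = 1*53 = 53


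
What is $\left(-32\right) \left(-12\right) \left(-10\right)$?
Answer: $-3840$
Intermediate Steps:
$\left(-32\right) \left(-12\right) \left(-10\right) = 384 \left(-10\right) = -3840$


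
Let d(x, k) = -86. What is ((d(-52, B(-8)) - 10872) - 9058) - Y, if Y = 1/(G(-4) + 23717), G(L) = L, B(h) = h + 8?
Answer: -474639409/23713 ≈ -20016.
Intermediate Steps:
B(h) = 8 + h
Y = 1/23713 (Y = 1/(-4 + 23717) = 1/23713 ≈ 4.2171e-5)
((d(-52, B(-8)) - 10872) - 9058) - Y = ((-86 - 10872) - 9058) - 1*1/23713 = (-10958 - 9058) - 1/23713 = -20016 - 1/23713 = -474639409/23713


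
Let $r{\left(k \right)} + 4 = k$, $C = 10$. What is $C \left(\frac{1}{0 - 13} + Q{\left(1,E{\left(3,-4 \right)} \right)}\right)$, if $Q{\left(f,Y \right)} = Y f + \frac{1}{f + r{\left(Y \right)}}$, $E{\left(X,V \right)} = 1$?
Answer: $\frac{55}{13} \approx 4.2308$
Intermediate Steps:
$r{\left(k \right)} = -4 + k$
$Q{\left(f,Y \right)} = \frac{1}{-4 + Y + f} + Y f$ ($Q{\left(f,Y \right)} = Y f + \frac{1}{f + \left(-4 + Y\right)} = Y f + \frac{1}{-4 + Y + f} = \frac{1}{-4 + Y + f} + Y f$)
$C \left(\frac{1}{0 - 13} + Q{\left(1,E{\left(3,-4 \right)} \right)}\right) = 10 \left(\frac{1}{0 - 13} + \frac{1 + 1 \cdot 1^{2} + 1 \cdot 1 \left(-4 + 1\right)}{-4 + 1 + 1}\right) = 10 \left(\frac{1}{-13} + \frac{1 + 1 \cdot 1 + 1 \cdot 1 \left(-3\right)}{-2}\right) = 10 \left(- \frac{1}{13} - \frac{1 + 1 - 3}{2}\right) = 10 \left(- \frac{1}{13} - - \frac{1}{2}\right) = 10 \left(- \frac{1}{13} + \frac{1}{2}\right) = 10 \cdot \frac{11}{26} = \frac{55}{13}$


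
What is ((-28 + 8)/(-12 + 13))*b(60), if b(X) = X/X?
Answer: -20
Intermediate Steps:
b(X) = 1
((-28 + 8)/(-12 + 13))*b(60) = ((-28 + 8)/(-12 + 13))*1 = -20/1*1 = -20*1*1 = -20*1 = -20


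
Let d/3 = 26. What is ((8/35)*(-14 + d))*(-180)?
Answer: -18432/7 ≈ -2633.1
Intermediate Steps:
d = 78 (d = 3*26 = 78)
((8/35)*(-14 + d))*(-180) = ((8/35)*(-14 + 78))*(-180) = ((8*(1/35))*64)*(-180) = ((8/35)*64)*(-180) = (512/35)*(-180) = -18432/7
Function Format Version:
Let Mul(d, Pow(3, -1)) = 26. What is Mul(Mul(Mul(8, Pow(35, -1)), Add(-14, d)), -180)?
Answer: Rational(-18432, 7) ≈ -2633.1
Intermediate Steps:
d = 78 (d = Mul(3, 26) = 78)
Mul(Mul(Mul(8, Pow(35, -1)), Add(-14, d)), -180) = Mul(Mul(Mul(8, Pow(35, -1)), Add(-14, 78)), -180) = Mul(Mul(Mul(8, Rational(1, 35)), 64), -180) = Mul(Mul(Rational(8, 35), 64), -180) = Mul(Rational(512, 35), -180) = Rational(-18432, 7)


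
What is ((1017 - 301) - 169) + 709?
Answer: 1256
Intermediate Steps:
((1017 - 301) - 169) + 709 = (716 - 169) + 709 = 547 + 709 = 1256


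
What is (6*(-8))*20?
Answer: -960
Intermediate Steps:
(6*(-8))*20 = -48*20 = -960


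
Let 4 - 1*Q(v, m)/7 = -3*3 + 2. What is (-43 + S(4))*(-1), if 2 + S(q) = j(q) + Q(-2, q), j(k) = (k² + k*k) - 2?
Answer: -62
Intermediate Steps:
j(k) = -2 + 2*k² (j(k) = (k² + k²) - 2 = 2*k² - 2 = -2 + 2*k²)
Q(v, m) = 77 (Q(v, m) = 28 - 7*(-3*3 + 2) = 28 - 7*(-9 + 2) = 28 - 7*(-7) = 28 + 49 = 77)
S(q) = 73 + 2*q² (S(q) = -2 + ((-2 + 2*q²) + 77) = -2 + (75 + 2*q²) = 73 + 2*q²)
(-43 + S(4))*(-1) = (-43 + (73 + 2*4²))*(-1) = (-43 + (73 + 2*16))*(-1) = (-43 + (73 + 32))*(-1) = (-43 + 105)*(-1) = 62*(-1) = -62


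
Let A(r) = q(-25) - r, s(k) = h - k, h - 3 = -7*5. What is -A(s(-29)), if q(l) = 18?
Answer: -21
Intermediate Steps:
h = -32 (h = 3 - 7*5 = 3 - 35 = -32)
s(k) = -32 - k
A(r) = 18 - r
-A(s(-29)) = -(18 - (-32 - 1*(-29))) = -(18 - (-32 + 29)) = -(18 - 1*(-3)) = -(18 + 3) = -1*21 = -21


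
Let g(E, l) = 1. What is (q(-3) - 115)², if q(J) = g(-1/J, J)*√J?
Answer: (115 - I*√3)² ≈ 13222.0 - 398.37*I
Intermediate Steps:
q(J) = √J (q(J) = 1*√J = √J)
(q(-3) - 115)² = (√(-3) - 115)² = (I*√3 - 115)² = (-115 + I*√3)²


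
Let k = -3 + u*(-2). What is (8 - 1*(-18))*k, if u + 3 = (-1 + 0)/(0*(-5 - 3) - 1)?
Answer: 26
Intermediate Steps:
u = -2 (u = -3 + (-1 + 0)/(0*(-5 - 3) - 1) = -3 - 1/(0*(-8) - 1) = -3 - 1/(0 - 1) = -3 - 1/(-1) = -3 - 1*(-1) = -3 + 1 = -2)
k = 1 (k = -3 - 2*(-2) = -3 + 4 = 1)
(8 - 1*(-18))*k = (8 - 1*(-18))*1 = (8 + 18)*1 = 26*1 = 26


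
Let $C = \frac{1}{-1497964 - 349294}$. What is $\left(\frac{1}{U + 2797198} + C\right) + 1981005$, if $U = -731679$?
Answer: $\frac{7558616688095128249}{3815546496902} \approx 1.981 \cdot 10^{6}$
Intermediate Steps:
$C = - \frac{1}{1847258}$ ($C = \frac{1}{-1847258} = - \frac{1}{1847258} \approx -5.4134 \cdot 10^{-7}$)
$\left(\frac{1}{U + 2797198} + C\right) + 1981005 = \left(\frac{1}{-731679 + 2797198} - \frac{1}{1847258}\right) + 1981005 = \left(\frac{1}{2065519} - \frac{1}{1847258}\right) + 1981005 = - \frac{218261}{3815546496902} + 1981005 = \frac{7558616688095128249}{3815546496902}$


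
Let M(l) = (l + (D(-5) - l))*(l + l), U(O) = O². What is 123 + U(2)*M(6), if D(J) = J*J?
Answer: 1323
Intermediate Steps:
D(J) = J²
M(l) = 50*l (M(l) = (l + ((-5)² - l))*(l + l) = (l + (25 - l))*(2*l) = 25*(2*l) = 50*l)
123 + U(2)*M(6) = 123 + 2²*(50*6) = 123 + 4*300 = 123 + 1200 = 1323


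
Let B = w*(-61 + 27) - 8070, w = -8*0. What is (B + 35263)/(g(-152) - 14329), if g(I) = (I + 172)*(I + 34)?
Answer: -27193/16689 ≈ -1.6294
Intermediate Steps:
w = 0
B = -8070 (B = 0*(-61 + 27) - 8070 = 0*(-34) - 8070 = 0 - 8070 = -8070)
g(I) = (34 + I)*(172 + I) (g(I) = (172 + I)*(34 + I) = (34 + I)*(172 + I))
(B + 35263)/(g(-152) - 14329) = (-8070 + 35263)/((5848 + (-152)**2 + 206*(-152)) - 14329) = 27193/((5848 + 23104 - 31312) - 14329) = 27193/(-2360 - 14329) = 27193/(-16689) = 27193*(-1/16689) = -27193/16689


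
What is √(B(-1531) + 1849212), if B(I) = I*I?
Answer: √4193173 ≈ 2047.7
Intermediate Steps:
B(I) = I²
√(B(-1531) + 1849212) = √((-1531)² + 1849212) = √(2343961 + 1849212) = √4193173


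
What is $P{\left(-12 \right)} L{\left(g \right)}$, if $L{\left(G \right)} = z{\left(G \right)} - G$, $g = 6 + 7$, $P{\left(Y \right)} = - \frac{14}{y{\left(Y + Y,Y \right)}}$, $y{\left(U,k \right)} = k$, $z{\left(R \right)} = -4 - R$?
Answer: $-35$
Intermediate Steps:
$P{\left(Y \right)} = - \frac{14}{Y}$
$g = 13$
$L{\left(G \right)} = -4 - 2 G$ ($L{\left(G \right)} = \left(-4 - G\right) - G = -4 - 2 G$)
$P{\left(-12 \right)} L{\left(g \right)} = - \frac{14}{-12} \left(-4 - 26\right) = \left(-14\right) \left(- \frac{1}{12}\right) \left(-4 - 26\right) = \frac{7}{6} \left(-30\right) = -35$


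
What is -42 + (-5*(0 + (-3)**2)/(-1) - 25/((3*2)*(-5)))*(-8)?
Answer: -1226/3 ≈ -408.67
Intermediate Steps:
-42 + (-5*(0 + (-3)**2)/(-1) - 25/((3*2)*(-5)))*(-8) = -42 + (-5*(0 + 9)*(-1) - 25/(6*(-5)))*(-8) = -42 + (-5*9*(-1) - 25/(-30))*(-8) = -42 + (-45*(-1) - 25*(-1/30))*(-8) = -42 + (45 + 5/6)*(-8) = -42 + (275/6)*(-8) = -42 - 1100/3 = -1226/3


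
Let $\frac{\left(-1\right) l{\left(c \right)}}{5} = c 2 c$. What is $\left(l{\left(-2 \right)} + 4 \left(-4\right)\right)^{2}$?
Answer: $3136$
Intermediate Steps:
$l{\left(c \right)} = - 10 c^{2}$ ($l{\left(c \right)} = - 5 c 2 c = - 5 \cdot 2 c c = - 5 \cdot 2 c^{2} = - 10 c^{2}$)
$\left(l{\left(-2 \right)} + 4 \left(-4\right)\right)^{2} = \left(- 10 \left(-2\right)^{2} + 4 \left(-4\right)\right)^{2} = \left(\left(-10\right) 4 - 16\right)^{2} = \left(-40 - 16\right)^{2} = \left(-56\right)^{2} = 3136$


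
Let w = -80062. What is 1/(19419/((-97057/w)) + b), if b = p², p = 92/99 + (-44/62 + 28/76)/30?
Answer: 33001056378209700/528660811664961294313 ≈ 6.2424e-5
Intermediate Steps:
p = 535247/583110 (p = 92*(1/99) + (-44*1/62 + 28*(1/76))*(1/30) = 92/99 + (-22/31 + 7/19)*(1/30) = 92/99 - 201/589*1/30 = 92/99 - 67/5890 = 535247/583110 ≈ 0.91792)
b = 286489351009/340017272100 (b = (535247/583110)² = 286489351009/340017272100 ≈ 0.84257)
1/(19419/((-97057/w)) + b) = 1/(19419/((-97057/(-80062))) + 286489351009/340017272100) = 1/(19419/((-97057*(-1/80062))) + 286489351009/340017272100) = 1/(19419/(97057/80062) + 286489351009/340017272100) = 1/(19419*(80062/97057) + 286489351009/340017272100) = 1/(1554723978/97057 + 286489351009/340017272100) = 1/(528660811664961294313/33001056378209700) = 33001056378209700/528660811664961294313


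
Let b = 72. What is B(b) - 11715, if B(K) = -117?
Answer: -11832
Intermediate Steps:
B(b) - 11715 = -117 - 11715 = -11832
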